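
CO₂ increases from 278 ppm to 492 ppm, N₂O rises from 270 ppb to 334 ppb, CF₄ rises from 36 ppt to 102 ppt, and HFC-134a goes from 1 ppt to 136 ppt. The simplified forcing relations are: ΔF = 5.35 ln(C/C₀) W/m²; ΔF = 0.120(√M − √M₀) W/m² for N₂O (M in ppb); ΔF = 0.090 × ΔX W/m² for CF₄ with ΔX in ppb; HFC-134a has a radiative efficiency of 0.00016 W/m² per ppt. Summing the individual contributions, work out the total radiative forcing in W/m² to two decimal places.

ΔF = 3.30 W/m²

CO₂: 5.35 × ln(492/278) = 5.35 × ln(1.76978) = 5.35 × 0.57086 = 3.0541 W/m².
N₂O: 0.120 × (√334 − √270) = 0.120 × (18.2757 − 16.4317) = 0.120 × 1.8440 = 0.2213 W/m².
CF₄: Δ = 102 − 36 = 66 ppt = 0.066 ppb; ΔF = 0.090 × 0.066 = 0.0059 W/m².
HFC-134a: ΔF = 0.00016 × (136 − 1) = 0.00016 × 135 = 0.0216 W/m².
Total ΔF = 3.0541 + 0.2213 + 0.0059 + 0.0216 = 3.3029 W/m².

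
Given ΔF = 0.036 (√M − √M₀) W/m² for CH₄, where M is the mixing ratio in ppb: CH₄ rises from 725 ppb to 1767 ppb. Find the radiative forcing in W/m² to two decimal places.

ΔF = 0.54 W/m²

CH₄: 0.036 × (√1767 − √725) = 0.036 × (42.0357 − 26.9258) = 0.036 × 15.1099 = 0.5440 W/m².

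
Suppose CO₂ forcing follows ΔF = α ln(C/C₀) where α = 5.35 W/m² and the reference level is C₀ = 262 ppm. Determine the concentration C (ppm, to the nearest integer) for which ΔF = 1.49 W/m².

C ≈ 346 ppm

Set 5.35 ln(C/262) = 1.49, so ln(C/262) = 1.49/5.35 = 0.27850.
Then C/262 = e^0.27850 = 1.32115, giving C = 262 × 1.32115 = 346.14 ppm.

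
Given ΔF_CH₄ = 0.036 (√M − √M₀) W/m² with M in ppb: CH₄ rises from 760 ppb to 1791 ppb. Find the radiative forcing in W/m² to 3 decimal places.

ΔF = 0.531 W/m²

CH₄: 0.036 × (√1791 − √760) = 0.036 × (42.3202 − 27.5681) = 0.036 × 14.7521 = 0.5311 W/m².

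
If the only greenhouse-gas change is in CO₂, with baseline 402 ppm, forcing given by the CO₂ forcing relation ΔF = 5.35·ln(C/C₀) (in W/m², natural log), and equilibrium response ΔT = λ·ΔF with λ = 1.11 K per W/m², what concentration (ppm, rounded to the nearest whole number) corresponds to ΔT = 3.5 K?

C ≈ 725 ppm

Required forcing: ΔF = ΔT/λ = 3.5/1.11 = 3.1532 W/m².
Then ln(C/402) = ΔF/5.35 = 3.1532/5.35 = 0.58938.
So C = 402 × e^0.58938 = 402 × 1.80287 = 724.75 ppm.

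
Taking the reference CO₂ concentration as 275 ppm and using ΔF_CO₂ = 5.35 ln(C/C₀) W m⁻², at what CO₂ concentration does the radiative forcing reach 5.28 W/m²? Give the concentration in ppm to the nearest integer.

Set 5.35 ln(C/275) = 5.28, so ln(C/275) = 5.28/5.35 = 0.98692.
Then C/275 = e^0.98692 = 2.68296, giving C = 275 × 2.68296 = 737.81 ppm.

C ≈ 738 ppm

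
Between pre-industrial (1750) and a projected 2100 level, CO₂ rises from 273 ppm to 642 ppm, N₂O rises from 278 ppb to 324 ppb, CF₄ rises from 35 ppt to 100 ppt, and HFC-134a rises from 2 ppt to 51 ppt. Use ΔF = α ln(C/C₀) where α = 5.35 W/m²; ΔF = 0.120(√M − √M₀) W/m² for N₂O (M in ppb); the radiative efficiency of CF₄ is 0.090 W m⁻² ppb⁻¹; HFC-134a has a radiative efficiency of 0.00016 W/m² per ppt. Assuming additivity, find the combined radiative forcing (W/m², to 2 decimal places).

CO₂: 5.35 × ln(642/273) = 5.35 × ln(2.35165) = 5.35 × 0.85512 = 4.5749 W/m².
N₂O: 0.120 × (√324 − √278) = 0.120 × (18.0000 − 16.6733) = 0.120 × 1.3267 = 0.1592 W/m².
CF₄: Δ = 100 − 35 = 65 ppt = 0.065 ppb; ΔF = 0.090 × 0.065 = 0.0059 W/m².
HFC-134a: ΔF = 0.00016 × (51 − 2) = 0.00016 × 49 = 0.0078 W/m².
Total ΔF = 4.5749 + 0.1592 + 0.0059 + 0.0078 = 4.7478 W/m².

ΔF = 4.75 W/m²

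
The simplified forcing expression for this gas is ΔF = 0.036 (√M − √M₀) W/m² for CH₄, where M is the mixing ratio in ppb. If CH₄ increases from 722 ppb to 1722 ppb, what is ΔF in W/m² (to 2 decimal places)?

ΔF = 0.53 W/m²

CH₄: 0.036 × (√1722 − √722) = 0.036 × (41.4970 − 26.8701) = 0.036 × 14.6269 = 0.5266 W/m².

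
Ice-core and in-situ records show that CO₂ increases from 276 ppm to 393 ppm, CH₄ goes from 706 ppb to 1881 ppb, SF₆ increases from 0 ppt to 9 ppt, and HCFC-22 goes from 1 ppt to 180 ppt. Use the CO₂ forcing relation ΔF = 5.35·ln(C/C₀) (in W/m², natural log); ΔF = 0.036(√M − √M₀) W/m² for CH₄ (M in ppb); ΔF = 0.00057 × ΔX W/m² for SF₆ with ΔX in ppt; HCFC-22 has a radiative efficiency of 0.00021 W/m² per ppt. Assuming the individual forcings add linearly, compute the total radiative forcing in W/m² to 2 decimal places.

CO₂: 5.35 × ln(393/276) = 5.35 × ln(1.42391) = 5.35 × 0.35341 = 1.8907 W/m².
CH₄: 0.036 × (√1881 − √706) = 0.036 × (43.3705 − 26.5707) = 0.036 × 16.7998 = 0.6048 W/m².
SF₆: ΔF = 0.00057 × (9 − 0) = 0.00057 × 9 = 0.0051 W/m².
HCFC-22: ΔF = 0.00021 × (180 − 1) = 0.00021 × 179 = 0.0376 W/m².
Total ΔF = 1.8907 + 0.6048 + 0.0051 + 0.0376 = 2.5382 W/m².

ΔF = 2.54 W/m²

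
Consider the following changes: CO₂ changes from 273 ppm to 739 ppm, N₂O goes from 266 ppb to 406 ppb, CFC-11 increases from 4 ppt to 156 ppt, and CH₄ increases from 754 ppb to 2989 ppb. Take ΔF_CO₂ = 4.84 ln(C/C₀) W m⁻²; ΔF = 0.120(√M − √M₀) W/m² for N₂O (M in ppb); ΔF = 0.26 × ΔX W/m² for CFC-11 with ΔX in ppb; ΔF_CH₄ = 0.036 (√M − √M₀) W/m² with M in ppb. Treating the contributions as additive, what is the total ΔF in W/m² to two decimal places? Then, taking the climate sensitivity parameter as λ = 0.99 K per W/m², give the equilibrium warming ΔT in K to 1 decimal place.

ΔF = 6.30 W/m²; ΔT = 6.2 K

CO₂: 4.84 × ln(739/273) = 4.84 × ln(2.70696) = 4.84 × 0.99583 = 4.8198 W/m².
N₂O: 0.120 × (√406 − √266) = 0.120 × (20.1494 − 16.3095) = 0.120 × 3.8399 = 0.4608 W/m².
CFC-11: Δ = 156 − 4 = 152 ppt = 0.152 ppb; ΔF = 0.26 × 0.152 = 0.0395 W/m².
CH₄: 0.036 × (√2989 − √754) = 0.036 × (54.6717 − 27.4591) = 0.036 × 27.2126 = 0.9797 W/m².
Total ΔF = 4.8198 + 0.4608 + 0.0395 + 0.9797 = 6.2998 W/m².
ΔT = λ ΔF = 0.99 × 6.30 = 6.2370 K.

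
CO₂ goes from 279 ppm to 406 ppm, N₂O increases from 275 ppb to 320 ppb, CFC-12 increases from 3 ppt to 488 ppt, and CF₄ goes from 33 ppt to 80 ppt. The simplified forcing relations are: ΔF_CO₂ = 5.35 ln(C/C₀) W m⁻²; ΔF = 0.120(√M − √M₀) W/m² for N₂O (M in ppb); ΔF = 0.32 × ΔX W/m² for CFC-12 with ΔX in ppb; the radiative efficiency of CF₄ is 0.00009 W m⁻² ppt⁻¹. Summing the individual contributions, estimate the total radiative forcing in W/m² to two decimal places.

ΔF = 2.32 W/m²

CO₂: 5.35 × ln(406/279) = 5.35 × ln(1.45520) = 5.35 × 0.37514 = 2.0070 W/m².
N₂O: 0.120 × (√320 − √275) = 0.120 × (17.8885 − 16.5831) = 0.120 × 1.3054 = 0.1566 W/m².
CFC-12: Δ = 488 − 3 = 485 ppt = 0.485 ppb; ΔF = 0.32 × 0.485 = 0.1552 W/m².
CF₄: ΔF = 0.00009 × (80 − 33) = 0.00009 × 47 = 0.0042 W/m².
Total ΔF = 2.0070 + 0.1566 + 0.1552 + 0.0042 = 2.3230 W/m².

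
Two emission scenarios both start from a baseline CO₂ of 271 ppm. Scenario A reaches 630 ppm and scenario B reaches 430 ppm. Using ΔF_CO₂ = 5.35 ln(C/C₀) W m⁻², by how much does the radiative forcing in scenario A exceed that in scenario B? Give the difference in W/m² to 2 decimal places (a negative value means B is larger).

ΔF_A = 5.35 ln(630/271) = 5.35 × 0.84360 = 4.5133 W/m².
ΔF_B = 5.35 ln(430/271) = 5.35 × 0.46167 = 2.4699 W/m².
Difference: 4.5133 − 2.4699 = 2.0434 W/m².

ΔF_A − ΔF_B = 2.04 W/m²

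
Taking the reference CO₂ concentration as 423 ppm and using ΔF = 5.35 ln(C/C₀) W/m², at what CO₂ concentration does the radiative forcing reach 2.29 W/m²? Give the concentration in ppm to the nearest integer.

Set 5.35 ln(C/423) = 2.29, so ln(C/423) = 2.29/5.35 = 0.42804.
Then C/423 = e^0.42804 = 1.53425, giving C = 423 × 1.53425 = 648.99 ppm.

C ≈ 649 ppm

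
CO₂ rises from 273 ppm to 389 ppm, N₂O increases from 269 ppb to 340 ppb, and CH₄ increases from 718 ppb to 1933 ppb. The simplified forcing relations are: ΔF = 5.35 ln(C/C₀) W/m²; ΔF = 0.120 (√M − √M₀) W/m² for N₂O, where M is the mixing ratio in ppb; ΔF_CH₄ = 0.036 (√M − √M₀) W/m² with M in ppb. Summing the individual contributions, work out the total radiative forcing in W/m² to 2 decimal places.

ΔF = 2.76 W/m²

CO₂: 5.35 × ln(389/273) = 5.35 × ln(1.42491) = 5.35 × 0.35411 = 1.8945 W/m².
N₂O: 0.120 × (√340 − √269) = 0.120 × (18.4391 − 16.4012) = 0.120 × 2.0379 = 0.2445 W/m².
CH₄: 0.036 × (√1933 − √718) = 0.036 × (43.9659 − 26.7955) = 0.036 × 17.1704 = 0.6181 W/m².
Total ΔF = 1.8945 + 0.2445 + 0.6181 = 2.7571 W/m².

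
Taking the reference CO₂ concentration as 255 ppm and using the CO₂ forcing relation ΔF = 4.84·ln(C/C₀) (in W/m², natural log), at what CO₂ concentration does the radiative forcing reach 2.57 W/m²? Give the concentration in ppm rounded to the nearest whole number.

C ≈ 434 ppm

Set 4.84 ln(C/255) = 2.57, so ln(C/255) = 2.57/4.84 = 0.53099.
Then C/255 = e^0.53099 = 1.70062, giving C = 255 × 1.70062 = 433.66 ppm.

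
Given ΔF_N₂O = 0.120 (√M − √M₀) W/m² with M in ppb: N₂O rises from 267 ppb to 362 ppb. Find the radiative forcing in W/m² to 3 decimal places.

N₂O: 0.120 × (√362 − √267) = 0.120 × (19.0263 − 16.3401) = 0.120 × 2.6862 = 0.3223 W/m².

ΔF = 0.322 W/m²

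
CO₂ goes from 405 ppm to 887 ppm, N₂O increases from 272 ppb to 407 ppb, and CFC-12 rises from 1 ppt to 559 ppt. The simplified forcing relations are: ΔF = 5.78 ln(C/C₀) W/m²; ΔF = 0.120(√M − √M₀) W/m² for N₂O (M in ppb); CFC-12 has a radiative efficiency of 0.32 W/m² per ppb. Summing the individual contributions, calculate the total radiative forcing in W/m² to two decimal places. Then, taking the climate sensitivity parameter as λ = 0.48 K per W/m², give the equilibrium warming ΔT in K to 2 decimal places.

ΔF = 5.15 W/m²; ΔT = 2.47 K

CO₂: 5.78 × ln(887/405) = 5.78 × ln(2.19012) = 5.78 × 0.78396 = 4.5313 W/m².
N₂O: 0.120 × (√407 − √272) = 0.120 × (20.1742 − 16.4924) = 0.120 × 3.6818 = 0.4418 W/m².
CFC-12: Δ = 559 − 1 = 558 ppt = 0.558 ppb; ΔF = 0.32 × 0.558 = 0.1786 W/m².
Total ΔF = 4.5313 + 0.4418 + 0.1786 = 5.1517 W/m².
ΔT = λ ΔF = 0.48 × 5.15 = 2.4720 K.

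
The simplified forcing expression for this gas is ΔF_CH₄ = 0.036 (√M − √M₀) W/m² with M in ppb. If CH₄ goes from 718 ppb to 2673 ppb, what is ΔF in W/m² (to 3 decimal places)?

CH₄: 0.036 × (√2673 − √718) = 0.036 × (51.7011 − 26.7955) = 0.036 × 24.9056 = 0.8966 W/m².

ΔF = 0.897 W/m²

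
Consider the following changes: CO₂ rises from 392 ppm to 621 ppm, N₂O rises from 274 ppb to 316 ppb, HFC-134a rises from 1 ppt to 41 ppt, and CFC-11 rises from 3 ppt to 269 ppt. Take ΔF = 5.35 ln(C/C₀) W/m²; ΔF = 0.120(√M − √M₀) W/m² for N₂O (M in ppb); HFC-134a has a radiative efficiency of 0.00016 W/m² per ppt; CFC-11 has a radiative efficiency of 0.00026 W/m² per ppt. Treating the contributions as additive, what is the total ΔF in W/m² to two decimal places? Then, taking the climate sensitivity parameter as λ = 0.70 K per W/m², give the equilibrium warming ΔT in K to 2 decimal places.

CO₂: 5.35 × ln(621/392) = 5.35 × ln(1.58418) = 5.35 × 0.46007 = 2.4614 W/m².
N₂O: 0.120 × (√316 − √274) = 0.120 × (17.7764 − 16.5529) = 0.120 × 1.2235 = 0.1468 W/m².
HFC-134a: ΔF = 0.00016 × (41 − 1) = 0.00016 × 40 = 0.0064 W/m².
CFC-11: ΔF = 0.00026 × (269 − 3) = 0.00026 × 266 = 0.0692 W/m².
Total ΔF = 2.4614 + 0.1468 + 0.0064 + 0.0692 = 2.6838 W/m².
ΔT = λ ΔF = 0.70 × 2.68 = 1.8760 K.

ΔF = 2.68 W/m²; ΔT = 1.88 K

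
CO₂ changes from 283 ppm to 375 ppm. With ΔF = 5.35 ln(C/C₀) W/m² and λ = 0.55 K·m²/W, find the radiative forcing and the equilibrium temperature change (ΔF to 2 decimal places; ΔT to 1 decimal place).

ΔF = 1.51 W/m²; ΔT = 0.8 K

CO₂: 5.35 × ln(375/283) = 5.35 × ln(1.32509) = 5.35 × 0.28148 = 1.5059 W/m².
ΔT = λ ΔF = 0.55 × 1.51 = 0.8305 K.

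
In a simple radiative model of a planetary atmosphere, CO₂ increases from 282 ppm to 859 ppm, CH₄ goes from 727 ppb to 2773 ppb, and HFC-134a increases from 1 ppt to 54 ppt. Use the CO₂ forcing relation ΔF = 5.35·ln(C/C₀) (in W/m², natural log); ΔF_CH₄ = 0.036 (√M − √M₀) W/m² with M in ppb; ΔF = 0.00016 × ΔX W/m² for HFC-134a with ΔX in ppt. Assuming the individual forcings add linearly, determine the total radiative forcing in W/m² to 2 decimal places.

CO₂: 5.35 × ln(859/282) = 5.35 × ln(3.04610) = 5.35 × 1.11386 = 5.9592 W/m².
CH₄: 0.036 × (√2773 − √727) = 0.036 × (52.6593 − 26.9629) = 0.036 × 25.6964 = 0.9251 W/m².
HFC-134a: ΔF = 0.00016 × (54 − 1) = 0.00016 × 53 = 0.0085 W/m².
Total ΔF = 5.9592 + 0.9251 + 0.0085 = 6.8928 W/m².

ΔF = 6.89 W/m²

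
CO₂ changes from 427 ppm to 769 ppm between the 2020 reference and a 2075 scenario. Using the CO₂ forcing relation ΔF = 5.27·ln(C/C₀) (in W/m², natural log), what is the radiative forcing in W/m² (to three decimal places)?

ΔF = 3.100 W/m²

CO₂: 5.27 × ln(769/427) = 5.27 × ln(1.80094) = 5.27 × 0.58831 = 3.1004 W/m².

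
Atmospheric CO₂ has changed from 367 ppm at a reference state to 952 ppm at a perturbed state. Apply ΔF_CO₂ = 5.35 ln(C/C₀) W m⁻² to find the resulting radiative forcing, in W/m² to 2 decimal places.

ΔF = 5.10 W/m²

CO₂ absorption bands are partially saturated, so forcing scales with the logarithm of the concentration ratio.
CO₂: 5.35 × ln(952/367) = 5.35 × ln(2.59401) = 5.35 × 0.95320 = 5.0996 W/m².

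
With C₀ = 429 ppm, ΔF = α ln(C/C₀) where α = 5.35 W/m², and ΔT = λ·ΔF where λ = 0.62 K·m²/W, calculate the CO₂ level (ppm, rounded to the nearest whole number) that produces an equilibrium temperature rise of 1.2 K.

Required forcing: ΔF = ΔT/λ = 1.2/0.62 = 1.9355 W/m².
Then ln(C/429) = ΔF/5.35 = 1.9355/5.35 = 0.36178.
So C = 429 × e^0.36178 = 429 × 1.43588 = 615.99 ppm.

C ≈ 616 ppm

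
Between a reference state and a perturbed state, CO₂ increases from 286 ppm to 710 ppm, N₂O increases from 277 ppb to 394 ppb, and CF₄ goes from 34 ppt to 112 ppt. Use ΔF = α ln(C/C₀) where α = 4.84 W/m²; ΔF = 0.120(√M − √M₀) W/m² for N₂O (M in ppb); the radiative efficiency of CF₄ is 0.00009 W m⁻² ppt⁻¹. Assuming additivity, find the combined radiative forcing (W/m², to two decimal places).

ΔF = 4.79 W/m²

CO₂: 4.84 × ln(710/286) = 4.84 × ln(2.48252) = 4.84 × 0.90927 = 4.4009 W/m².
N₂O: 0.120 × (√394 − √277) = 0.120 × (19.8494 − 16.6433) = 0.120 × 3.2061 = 0.3847 W/m².
CF₄: ΔF = 0.00009 × (112 − 34) = 0.00009 × 78 = 0.0070 W/m².
Total ΔF = 4.4009 + 0.3847 + 0.0070 = 4.7926 W/m².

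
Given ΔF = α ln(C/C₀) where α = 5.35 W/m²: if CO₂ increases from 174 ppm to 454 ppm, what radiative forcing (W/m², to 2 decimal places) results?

CO₂: 5.35 × ln(454/174) = 5.35 × ln(2.60920) = 5.35 × 0.95904 = 5.1309 W/m².

ΔF = 5.13 W/m²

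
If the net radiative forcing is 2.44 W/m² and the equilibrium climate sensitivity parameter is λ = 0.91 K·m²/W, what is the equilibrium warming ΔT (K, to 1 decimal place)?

ΔT = 2.2 K

ΔT = λ ΔF = 0.91 × 2.44 = 2.2204 K.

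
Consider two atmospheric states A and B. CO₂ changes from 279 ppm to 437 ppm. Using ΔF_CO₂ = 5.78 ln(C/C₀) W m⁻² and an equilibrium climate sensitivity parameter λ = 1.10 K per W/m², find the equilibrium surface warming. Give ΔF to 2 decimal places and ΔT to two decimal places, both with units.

CO₂: 5.78 × ln(437/279) = 5.78 × ln(1.56631) = 5.78 × 0.44872 = 2.5936 W/m².
ΔT = λ ΔF = 1.10 × 2.59 = 2.8490 K.

ΔF = 2.59 W/m²; ΔT = 2.85 K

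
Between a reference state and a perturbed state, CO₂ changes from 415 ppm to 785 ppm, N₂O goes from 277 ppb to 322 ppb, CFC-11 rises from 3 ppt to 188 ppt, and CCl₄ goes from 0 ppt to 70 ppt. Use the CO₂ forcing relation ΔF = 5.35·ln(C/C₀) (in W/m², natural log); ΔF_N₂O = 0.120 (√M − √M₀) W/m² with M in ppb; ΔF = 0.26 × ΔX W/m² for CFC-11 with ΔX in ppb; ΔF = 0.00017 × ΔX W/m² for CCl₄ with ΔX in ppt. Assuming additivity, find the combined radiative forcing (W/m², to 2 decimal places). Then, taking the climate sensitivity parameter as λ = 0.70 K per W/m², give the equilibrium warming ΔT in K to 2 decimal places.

ΔF = 3.63 W/m²; ΔT = 2.54 K

CO₂: 5.35 × ln(785/415) = 5.35 × ln(1.89157) = 5.35 × 0.63741 = 3.4101 W/m².
N₂O: 0.120 × (√322 − √277) = 0.120 × (17.9444 − 16.6433) = 0.120 × 1.3011 = 0.1561 W/m².
CFC-11: Δ = 188 − 3 = 185 ppt = 0.185 ppb; ΔF = 0.26 × 0.185 = 0.0481 W/m².
CCl₄: ΔF = 0.00017 × (70 − 0) = 0.00017 × 70 = 0.0119 W/m².
Total ΔF = 3.4101 + 0.1561 + 0.0481 + 0.0119 = 3.6262 W/m².
ΔT = λ ΔF = 0.70 × 3.63 = 2.5410 K.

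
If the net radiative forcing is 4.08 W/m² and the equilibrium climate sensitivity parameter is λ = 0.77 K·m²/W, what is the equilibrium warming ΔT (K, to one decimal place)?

ΔT = λ ΔF = 0.77 × 4.08 = 3.1416 K.

ΔT = 3.1 K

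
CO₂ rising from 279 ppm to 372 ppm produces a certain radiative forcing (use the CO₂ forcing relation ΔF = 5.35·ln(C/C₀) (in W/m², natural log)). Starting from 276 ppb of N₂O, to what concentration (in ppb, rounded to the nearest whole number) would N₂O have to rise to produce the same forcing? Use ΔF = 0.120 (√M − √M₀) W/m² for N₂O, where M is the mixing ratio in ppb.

M ≈ 867 ppb

CO₂ forcing: 5.35 × ln(372/279) = 5.35 × 0.287682 = 1.53910 W/m².
Set 0.120(√M − √276) = 1.53910: √M = 1.53910/0.120 + √276 = 12.8258 + 16.6132 = 29.4390.
M = (29.4390)² = 866.65 ppb.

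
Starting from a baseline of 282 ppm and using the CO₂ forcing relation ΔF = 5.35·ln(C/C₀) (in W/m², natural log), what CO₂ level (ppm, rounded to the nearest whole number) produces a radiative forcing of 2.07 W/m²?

Set 5.35 ln(C/282) = 2.07, so ln(C/282) = 2.07/5.35 = 0.38692.
Then C/282 = e^0.38692 = 1.47244, giving C = 282 × 1.47244 = 415.23 ppm.

C ≈ 415 ppm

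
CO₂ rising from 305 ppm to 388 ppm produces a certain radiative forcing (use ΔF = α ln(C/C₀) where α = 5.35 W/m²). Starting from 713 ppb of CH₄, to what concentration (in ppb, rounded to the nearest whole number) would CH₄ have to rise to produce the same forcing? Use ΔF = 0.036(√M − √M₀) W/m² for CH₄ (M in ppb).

M ≈ 3903 ppb

CO₂ forcing: 5.35 × ln(388/305) = 5.35 × 0.240694 = 1.28771 W/m².
Set 0.036(√M − √713) = 1.28771: √M = 1.28771/0.036 + √713 = 35.7697 + 26.7021 = 62.4718.
M = (62.4718)² = 3902.73 ppb.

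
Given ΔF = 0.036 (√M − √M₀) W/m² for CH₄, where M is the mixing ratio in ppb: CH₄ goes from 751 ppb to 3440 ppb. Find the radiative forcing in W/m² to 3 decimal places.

ΔF = 1.125 W/m²

CH₄: 0.036 × (√3440 − √751) = 0.036 × (58.6515 − 27.4044) = 0.036 × 31.2471 = 1.1249 W/m².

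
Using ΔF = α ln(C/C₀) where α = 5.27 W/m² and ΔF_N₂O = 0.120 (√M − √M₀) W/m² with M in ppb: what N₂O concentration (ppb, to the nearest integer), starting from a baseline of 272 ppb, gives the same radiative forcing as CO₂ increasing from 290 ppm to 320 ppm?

CO₂ forcing: 5.27 × ln(320/290) = 5.27 × 0.098440 = 0.51878 W/m².
Set 0.120(√M − √272) = 0.51878: √M = 0.51878/0.120 + √272 = 4.3232 + 16.4924 = 20.8156.
M = (20.8156)² = 433.29 ppb.

M ≈ 433 ppb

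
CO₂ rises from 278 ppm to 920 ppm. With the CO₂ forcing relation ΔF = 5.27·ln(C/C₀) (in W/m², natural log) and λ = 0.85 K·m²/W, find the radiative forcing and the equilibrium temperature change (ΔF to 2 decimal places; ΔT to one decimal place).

ΔF = 6.31 W/m²; ΔT = 5.4 K

CO₂: 5.27 × ln(920/278) = 5.27 × ln(3.30935) = 5.27 × 1.19675 = 6.3069 W/m².
ΔT = λ ΔF = 0.85 × 6.31 = 5.3635 K.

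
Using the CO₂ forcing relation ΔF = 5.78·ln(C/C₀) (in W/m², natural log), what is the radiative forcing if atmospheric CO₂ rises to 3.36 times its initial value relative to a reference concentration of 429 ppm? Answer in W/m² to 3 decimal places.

Because the forcing depends only on the ratio C/C₀, the initial concentration does not enter.
ΔF = 5.78 × ln(3.36) = 5.78 × 1.21194 = 7.0050 W/m².

ΔF = 7.005 W/m²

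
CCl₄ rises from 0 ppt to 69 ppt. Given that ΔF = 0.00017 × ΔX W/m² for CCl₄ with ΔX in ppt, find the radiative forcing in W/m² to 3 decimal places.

CCl₄: ΔF = 0.00017 × (69 − 0) = 0.00017 × 69 = 0.0117 W/m².

ΔF = 0.012 W/m²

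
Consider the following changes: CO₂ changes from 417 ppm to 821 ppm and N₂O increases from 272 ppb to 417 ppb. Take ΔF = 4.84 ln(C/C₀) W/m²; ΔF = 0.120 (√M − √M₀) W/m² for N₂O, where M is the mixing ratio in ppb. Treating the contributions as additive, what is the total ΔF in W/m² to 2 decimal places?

CO₂: 4.84 × ln(821/417) = 4.84 × ln(1.96882) = 4.84 × 0.67743 = 3.2788 W/m².
N₂O: 0.120 × (√417 − √272) = 0.120 × (20.4206 − 16.4924) = 0.120 × 3.9282 = 0.4714 W/m².
Total ΔF = 3.2788 + 0.4714 = 3.7502 W/m².

ΔF = 3.75 W/m²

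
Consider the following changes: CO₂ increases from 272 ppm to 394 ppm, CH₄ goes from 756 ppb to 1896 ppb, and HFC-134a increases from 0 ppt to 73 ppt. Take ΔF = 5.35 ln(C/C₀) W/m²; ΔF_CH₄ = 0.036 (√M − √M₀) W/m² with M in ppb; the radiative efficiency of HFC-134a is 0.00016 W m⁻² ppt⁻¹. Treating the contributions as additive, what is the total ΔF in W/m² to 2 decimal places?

ΔF = 2.57 W/m²

CO₂: 5.35 × ln(394/272) = 5.35 × ln(1.44853) = 5.35 × 0.37055 = 1.9824 W/m².
CH₄: 0.036 × (√1896 − √756) = 0.036 × (43.5431 − 27.4955) = 0.036 × 16.0476 = 0.5777 W/m².
HFC-134a: ΔF = 0.00016 × (73 − 0) = 0.00016 × 73 = 0.0117 W/m².
Total ΔF = 1.9824 + 0.5777 + 0.0117 = 2.5718 W/m².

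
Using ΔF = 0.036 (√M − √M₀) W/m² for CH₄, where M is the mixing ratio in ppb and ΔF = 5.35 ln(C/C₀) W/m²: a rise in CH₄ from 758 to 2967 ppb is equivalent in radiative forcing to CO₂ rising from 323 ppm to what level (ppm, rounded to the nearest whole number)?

CH₄ forcing: 0.036 × (√2967 − √758) = 0.036 × (54.4702 − 27.5318) = 0.036 × 26.9384 = 0.96978 W/m².
Set 5.35 ln(C/323) = 0.96978: ln(C/323) = 0.96978/5.35 = 0.18127, so C = 323 × e^0.18127 = 323 × 1.19874 = 387.19 ppm.

C ≈ 387 ppm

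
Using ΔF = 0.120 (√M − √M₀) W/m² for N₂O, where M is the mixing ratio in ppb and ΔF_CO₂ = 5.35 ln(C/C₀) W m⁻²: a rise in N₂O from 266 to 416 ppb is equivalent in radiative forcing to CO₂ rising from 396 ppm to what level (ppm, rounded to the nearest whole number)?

N₂O forcing: 0.120 × (√416 − √266) = 0.120 × (20.3961 − 16.3095) = 0.120 × 4.0866 = 0.49039 W/m².
Set 5.35 ln(C/396) = 0.49039: ln(C/396) = 0.49039/5.35 = 0.09166, so C = 396 × e^0.09166 = 396 × 1.09599 = 434.01 ppm.

C ≈ 434 ppm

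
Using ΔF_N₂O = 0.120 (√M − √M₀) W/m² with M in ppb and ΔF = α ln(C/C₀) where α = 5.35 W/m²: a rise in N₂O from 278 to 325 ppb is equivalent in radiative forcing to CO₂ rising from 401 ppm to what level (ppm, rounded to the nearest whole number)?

N₂O forcing: 0.120 × (√325 − √278) = 0.120 × (18.0278 − 16.6733) = 0.120 × 1.3545 = 0.16254 W/m².
Set 5.35 ln(C/401) = 0.16254: ln(C/401) = 0.16254/5.35 = 0.03038, so C = 401 × e^0.03038 = 401 × 1.03085 = 413.37 ppm.

C ≈ 413 ppm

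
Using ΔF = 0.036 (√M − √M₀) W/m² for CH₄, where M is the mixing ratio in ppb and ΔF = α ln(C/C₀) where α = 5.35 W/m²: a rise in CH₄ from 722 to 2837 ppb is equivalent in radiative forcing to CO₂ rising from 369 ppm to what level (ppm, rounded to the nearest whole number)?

CH₄ forcing: 0.036 × (√2837 − √722) = 0.036 × (53.2635 − 26.8701) = 0.036 × 26.3934 = 0.95016 W/m².
Set 5.35 ln(C/369) = 0.95016: ln(C/369) = 0.95016/5.35 = 0.17760, so C = 369 × e^0.17760 = 369 × 1.19435 = 440.72 ppm.

C ≈ 441 ppm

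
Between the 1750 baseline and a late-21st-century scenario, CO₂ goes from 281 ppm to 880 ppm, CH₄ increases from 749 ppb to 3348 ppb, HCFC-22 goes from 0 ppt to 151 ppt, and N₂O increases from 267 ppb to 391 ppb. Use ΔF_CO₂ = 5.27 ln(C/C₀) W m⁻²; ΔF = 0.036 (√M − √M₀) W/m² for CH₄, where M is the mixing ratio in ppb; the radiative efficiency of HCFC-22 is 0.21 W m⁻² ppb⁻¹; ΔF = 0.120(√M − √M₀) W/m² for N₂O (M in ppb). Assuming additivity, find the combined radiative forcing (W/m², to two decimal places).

CO₂: 5.27 × ln(880/281) = 5.27 × ln(3.13167) = 5.27 × 1.14157 = 6.0161 W/m².
CH₄: 0.036 × (√3348 − √749) = 0.036 × (57.8619 − 27.3679) = 0.036 × 30.4940 = 1.0978 W/m².
HCFC-22: Δ = 151 − 0 = 151 ppt = 0.151 ppb; ΔF = 0.21 × 0.151 = 0.0317 W/m².
N₂O: 0.120 × (√391 − √267) = 0.120 × (19.7737 − 16.3401) = 0.120 × 3.4336 = 0.4120 W/m².
Total ΔF = 6.0161 + 1.0978 + 0.0317 + 0.4120 = 7.5576 W/m².

ΔF = 7.56 W/m²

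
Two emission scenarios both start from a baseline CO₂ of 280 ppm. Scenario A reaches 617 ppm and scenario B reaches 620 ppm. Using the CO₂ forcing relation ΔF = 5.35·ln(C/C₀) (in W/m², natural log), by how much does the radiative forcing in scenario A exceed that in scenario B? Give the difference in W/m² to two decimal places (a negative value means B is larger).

ΔF_A = 5.35 ln(617/280) = 5.35 × 0.79008 = 4.2269 W/m².
ΔF_B = 5.35 ln(620/280) = 5.35 × 0.79493 = 4.2529 W/m².
Difference: 4.2269 − 4.2529 = -0.0260 W/m².

ΔF_A − ΔF_B = -0.03 W/m²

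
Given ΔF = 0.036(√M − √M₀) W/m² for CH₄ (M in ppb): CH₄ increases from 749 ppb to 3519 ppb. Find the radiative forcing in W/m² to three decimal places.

CH₄: 0.036 × (√3519 − √749) = 0.036 × (59.3212 − 27.3679) = 0.036 × 31.9533 = 1.1503 W/m².

ΔF = 1.150 W/m²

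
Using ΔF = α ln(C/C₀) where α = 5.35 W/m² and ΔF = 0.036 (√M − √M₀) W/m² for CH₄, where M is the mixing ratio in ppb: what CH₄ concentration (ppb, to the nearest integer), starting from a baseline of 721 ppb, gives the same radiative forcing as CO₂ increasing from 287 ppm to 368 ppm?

M ≈ 4070 ppb

CO₂ forcing: 5.35 × ln(368/287) = 5.35 × 0.248601 = 1.33002 W/m².
Set 0.036(√M − √721) = 1.33002: √M = 1.33002/0.036 + √721 = 36.9450 + 26.8514 = 63.7964.
M = (63.7964)² = 4069.98 ppb.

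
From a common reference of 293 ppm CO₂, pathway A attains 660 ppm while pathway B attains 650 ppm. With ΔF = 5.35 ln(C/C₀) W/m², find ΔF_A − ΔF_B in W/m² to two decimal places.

ΔF_A − ΔF_B = 0.08 W/m²

ΔF_A = 5.35 ln(660/293) = 5.35 × 0.81207 = 4.3446 W/m².
ΔF_B = 5.35 ln(650/293) = 5.35 × 0.79680 = 4.2629 W/m².
Difference: 4.3446 − 4.2629 = 0.0817 W/m².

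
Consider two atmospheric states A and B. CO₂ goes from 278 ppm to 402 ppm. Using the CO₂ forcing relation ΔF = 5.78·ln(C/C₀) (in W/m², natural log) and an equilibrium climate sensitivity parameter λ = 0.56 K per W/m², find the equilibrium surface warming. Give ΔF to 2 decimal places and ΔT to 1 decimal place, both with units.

CO₂: 5.78 × ln(402/278) = 5.78 × ln(1.44604) = 5.78 × 0.36883 = 2.1318 W/m².
ΔT = λ ΔF = 0.56 × 2.13 = 1.1928 K.

ΔF = 2.13 W/m²; ΔT = 1.2 K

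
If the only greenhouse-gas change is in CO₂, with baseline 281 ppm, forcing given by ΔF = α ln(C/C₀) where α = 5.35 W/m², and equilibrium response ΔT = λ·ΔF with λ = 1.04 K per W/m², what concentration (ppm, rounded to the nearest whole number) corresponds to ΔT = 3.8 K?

Required forcing: ΔF = ΔT/λ = 3.8/1.04 = 3.6538 W/m².
Then ln(C/281) = ΔF/5.35 = 3.6538/5.35 = 0.68295.
So C = 281 × e^0.68295 = 281 × 1.97971 = 556.30 ppm.

C ≈ 556 ppm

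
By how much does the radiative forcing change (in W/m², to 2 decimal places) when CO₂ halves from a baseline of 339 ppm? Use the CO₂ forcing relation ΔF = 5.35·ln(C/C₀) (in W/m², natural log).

ΔF = -3.71 W/m²

ΔF = 5.35 × ln(0.5) = 5.35 × -0.69315 = -3.7084 W/m².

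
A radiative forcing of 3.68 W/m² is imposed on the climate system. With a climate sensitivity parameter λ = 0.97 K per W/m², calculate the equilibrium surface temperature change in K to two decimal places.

ΔT = λ ΔF = 0.97 × 3.68 = 3.5696 K.

ΔT = 3.57 K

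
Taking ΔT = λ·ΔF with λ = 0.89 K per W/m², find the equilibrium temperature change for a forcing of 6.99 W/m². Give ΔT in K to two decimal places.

ΔT = 6.22 K

ΔT = λ ΔF = 0.89 × 6.99 = 6.2211 K.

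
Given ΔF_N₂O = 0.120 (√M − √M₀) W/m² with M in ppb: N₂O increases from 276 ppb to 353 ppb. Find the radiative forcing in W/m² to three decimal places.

ΔF = 0.261 W/m²

N₂O: 0.120 × (√353 − √276) = 0.120 × (18.7883 − 16.6132) = 0.120 × 2.1751 = 0.2610 W/m².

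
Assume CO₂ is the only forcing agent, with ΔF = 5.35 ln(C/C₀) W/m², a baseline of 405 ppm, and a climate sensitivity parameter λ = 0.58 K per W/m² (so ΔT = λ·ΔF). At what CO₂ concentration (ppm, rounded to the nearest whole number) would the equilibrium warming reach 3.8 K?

Required forcing: ΔF = ΔT/λ = 3.8/0.58 = 6.5517 W/m².
Then ln(C/405) = ΔF/5.35 = 6.5517/5.35 = 1.22462.
So C = 405 × e^1.22462 = 405 × 3.40287 = 1378.16 ppm.

C ≈ 1378 ppm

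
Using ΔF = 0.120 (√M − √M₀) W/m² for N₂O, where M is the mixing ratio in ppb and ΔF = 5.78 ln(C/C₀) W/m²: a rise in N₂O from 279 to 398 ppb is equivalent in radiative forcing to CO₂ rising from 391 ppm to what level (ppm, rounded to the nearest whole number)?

N₂O forcing: 0.120 × (√398 − √279) = 0.120 × (19.9499 − 16.7033) = 0.120 × 3.2466 = 0.38959 W/m².
Set 5.78 ln(C/391) = 0.38959: ln(C/391) = 0.38959/5.78 = 0.06740, so C = 391 × e^0.06740 = 391 × 1.06972 = 418.26 ppm.

C ≈ 418 ppm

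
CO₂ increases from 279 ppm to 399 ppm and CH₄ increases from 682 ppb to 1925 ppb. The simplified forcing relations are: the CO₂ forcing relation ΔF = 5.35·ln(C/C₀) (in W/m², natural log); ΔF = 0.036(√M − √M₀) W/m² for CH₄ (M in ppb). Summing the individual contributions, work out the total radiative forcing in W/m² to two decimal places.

ΔF = 2.55 W/m²

CO₂: 5.35 × ln(399/279) = 5.35 × ln(1.43011) = 5.35 × 0.35775 = 1.9140 W/m².
CH₄: 0.036 × (√1925 − √682) = 0.036 × (43.8748 − 26.1151) = 0.036 × 17.7597 = 0.6393 W/m².
Total ΔF = 1.9140 + 0.6393 = 2.5533 W/m².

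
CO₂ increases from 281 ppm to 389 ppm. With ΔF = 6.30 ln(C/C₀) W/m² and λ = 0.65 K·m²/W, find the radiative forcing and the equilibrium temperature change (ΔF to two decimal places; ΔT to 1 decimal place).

CO₂: 6.30 × ln(389/281) = 6.30 × ln(1.38434) = 6.30 × 0.32522 = 2.0489 W/m².
ΔT = λ ΔF = 0.65 × 2.05 = 1.3325 K.

ΔF = 2.05 W/m²; ΔT = 1.3 K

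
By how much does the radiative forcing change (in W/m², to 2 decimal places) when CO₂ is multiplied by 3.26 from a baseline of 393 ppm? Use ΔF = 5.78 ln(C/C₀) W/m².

Because the forcing depends only on the ratio C/C₀, the initial concentration does not enter.
ΔF = 5.78 × ln(3.26) = 5.78 × 1.18173 = 6.8304 W/m².

ΔF = 6.83 W/m²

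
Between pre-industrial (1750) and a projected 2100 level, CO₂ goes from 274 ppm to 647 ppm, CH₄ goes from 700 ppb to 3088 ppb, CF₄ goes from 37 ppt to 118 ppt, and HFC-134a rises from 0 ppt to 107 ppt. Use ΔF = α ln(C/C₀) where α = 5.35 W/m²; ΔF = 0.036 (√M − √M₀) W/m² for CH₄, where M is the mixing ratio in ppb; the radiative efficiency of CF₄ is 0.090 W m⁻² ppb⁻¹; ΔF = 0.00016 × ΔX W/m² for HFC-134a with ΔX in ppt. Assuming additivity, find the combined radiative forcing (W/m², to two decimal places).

CO₂: 5.35 × ln(647/274) = 5.35 × ln(2.36131) = 5.35 × 0.85922 = 4.5968 W/m².
CH₄: 0.036 × (√3088 − √700) = 0.036 × (55.5698 − 26.4575) = 0.036 × 29.1123 = 1.0480 W/m².
CF₄: Δ = 118 − 37 = 81 ppt = 0.081 ppb; ΔF = 0.090 × 0.081 = 0.0073 W/m².
HFC-134a: ΔF = 0.00016 × (107 − 0) = 0.00016 × 107 = 0.0171 W/m².
Total ΔF = 4.5968 + 1.0480 + 0.0073 + 0.0171 = 5.6692 W/m².

ΔF = 5.67 W/m²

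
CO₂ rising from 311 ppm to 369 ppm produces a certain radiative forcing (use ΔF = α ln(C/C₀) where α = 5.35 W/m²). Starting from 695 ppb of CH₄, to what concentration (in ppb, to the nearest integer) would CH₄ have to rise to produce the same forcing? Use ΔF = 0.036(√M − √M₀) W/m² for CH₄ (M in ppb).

CO₂ forcing: 5.35 × ln(369/311) = 5.35 × 0.171004 = 0.91487 W/m².
Set 0.036(√M − √695) = 0.91487: √M = 0.91487/0.036 + √695 = 25.4131 + 26.3629 = 51.7760.
M = (51.7760)² = 2680.75 ppb.

M ≈ 2681 ppb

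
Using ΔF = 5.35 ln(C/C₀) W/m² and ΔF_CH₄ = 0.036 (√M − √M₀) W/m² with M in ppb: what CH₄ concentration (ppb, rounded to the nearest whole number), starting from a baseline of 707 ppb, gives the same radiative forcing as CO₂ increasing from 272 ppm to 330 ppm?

CO₂ forcing: 5.35 × ln(330/272) = 5.35 × 0.193291 = 1.03411 W/m².
Set 0.036(√M − √707) = 1.03411: √M = 1.03411/0.036 + √707 = 28.7253 + 26.5895 = 55.3148.
M = (55.3148)² = 3059.73 ppb.

M ≈ 3060 ppb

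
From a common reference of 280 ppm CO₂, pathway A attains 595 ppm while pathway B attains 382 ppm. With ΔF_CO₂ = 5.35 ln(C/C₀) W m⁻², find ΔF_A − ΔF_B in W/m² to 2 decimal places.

ΔF_A = 5.35 ln(595/280) = 5.35 × 0.75377 = 4.0327 W/m².
ΔF_B = 5.35 ln(382/280) = 5.35 × 0.31063 = 1.6619 W/m².
Difference: 4.0327 − 1.6619 = 2.3708 W/m².
(Equivalently, ΔF_A − ΔF_B = 5.35 ln(595/382) = 5.35 × 0.44314 = 2.3708 W/m².)

ΔF_A − ΔF_B = 2.37 W/m²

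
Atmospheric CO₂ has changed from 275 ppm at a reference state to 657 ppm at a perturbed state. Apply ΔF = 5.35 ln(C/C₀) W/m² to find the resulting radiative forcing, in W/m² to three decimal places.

CO₂: 5.35 × ln(657/275) = 5.35 × ln(2.38909) = 5.35 × 0.87091 = 4.6594 W/m².

ΔF = 4.659 W/m²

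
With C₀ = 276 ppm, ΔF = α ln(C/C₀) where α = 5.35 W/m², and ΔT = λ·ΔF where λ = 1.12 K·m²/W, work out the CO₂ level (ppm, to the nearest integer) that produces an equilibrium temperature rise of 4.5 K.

C ≈ 585 ppm

Required forcing: ΔF = ΔT/λ = 4.5/1.12 = 4.0179 W/m².
Then ln(C/276) = ΔF/5.35 = 4.0179/5.35 = 0.75101.
So C = 276 × e^0.75101 = 276 × 2.11914 = 584.88 ppm.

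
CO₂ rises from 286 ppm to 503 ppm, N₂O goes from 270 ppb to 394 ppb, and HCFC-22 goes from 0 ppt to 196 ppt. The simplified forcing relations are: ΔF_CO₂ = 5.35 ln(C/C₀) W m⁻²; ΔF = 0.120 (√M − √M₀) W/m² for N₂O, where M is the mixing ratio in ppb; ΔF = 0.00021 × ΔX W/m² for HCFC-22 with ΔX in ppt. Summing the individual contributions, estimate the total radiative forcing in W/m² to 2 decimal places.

ΔF = 3.47 W/m²

CO₂: 5.35 × ln(503/286) = 5.35 × ln(1.75874) = 5.35 × 0.56460 = 3.0206 W/m².
N₂O: 0.120 × (√394 − √270) = 0.120 × (19.8494 − 16.4317) = 0.120 × 3.4177 = 0.4101 W/m².
HCFC-22: ΔF = 0.00021 × (196 − 0) = 0.00021 × 196 = 0.0412 W/m².
Total ΔF = 3.0206 + 0.4101 + 0.0412 = 3.4719 W/m².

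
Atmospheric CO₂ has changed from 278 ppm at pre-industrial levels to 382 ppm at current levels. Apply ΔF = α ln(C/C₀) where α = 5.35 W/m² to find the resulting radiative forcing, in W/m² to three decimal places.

ΔF = 1.700 W/m²

CO₂: 5.35 × ln(382/278) = 5.35 × ln(1.37410) = 5.35 × 0.31780 = 1.7002 W/m².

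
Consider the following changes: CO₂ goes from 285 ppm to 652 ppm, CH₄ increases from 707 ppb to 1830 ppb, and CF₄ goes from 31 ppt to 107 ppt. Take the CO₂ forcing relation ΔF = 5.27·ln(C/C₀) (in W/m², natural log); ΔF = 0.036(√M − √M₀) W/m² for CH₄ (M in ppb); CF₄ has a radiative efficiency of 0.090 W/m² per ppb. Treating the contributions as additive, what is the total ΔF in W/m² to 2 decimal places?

CO₂: 5.27 × ln(652/285) = 5.27 × ln(2.28772) = 5.27 × 0.82756 = 4.3612 W/m².
CH₄: 0.036 × (√1830 − √707) = 0.036 × (42.7785 − 26.5895) = 0.036 × 16.1890 = 0.5828 W/m².
CF₄: Δ = 107 − 31 = 76 ppt = 0.076 ppb; ΔF = 0.090 × 0.076 = 0.0068 W/m².
Total ΔF = 4.3612 + 0.5828 + 0.0068 = 4.9508 W/m².

ΔF = 4.95 W/m²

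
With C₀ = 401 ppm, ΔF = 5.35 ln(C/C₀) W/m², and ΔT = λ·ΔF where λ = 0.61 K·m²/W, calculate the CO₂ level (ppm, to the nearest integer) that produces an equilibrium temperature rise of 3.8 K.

C ≈ 1285 ppm

Required forcing: ΔF = ΔT/λ = 3.8/0.61 = 6.2295 W/m².
Then ln(C/401) = ΔF/5.35 = 6.2295/5.35 = 1.16439.
So C = 401 × e^1.16439 = 401 × 3.20397 = 1284.79 ppm.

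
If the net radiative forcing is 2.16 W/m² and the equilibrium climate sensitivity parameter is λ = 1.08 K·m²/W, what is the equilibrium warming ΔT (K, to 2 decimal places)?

ΔT = λ ΔF = 1.08 × 2.16 = 2.3328 K.

ΔT = 2.33 K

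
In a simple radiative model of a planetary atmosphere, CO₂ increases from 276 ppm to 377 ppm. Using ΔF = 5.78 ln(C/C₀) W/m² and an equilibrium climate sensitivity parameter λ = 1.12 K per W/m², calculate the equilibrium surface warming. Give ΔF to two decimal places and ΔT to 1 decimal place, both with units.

CO₂: 5.78 × ln(377/276) = 5.78 × ln(1.36594) = 5.78 × 0.31184 = 1.8024 W/m².
ΔT = λ ΔF = 1.12 × 1.80 = 2.0160 K.

ΔF = 1.80 W/m²; ΔT = 2.0 K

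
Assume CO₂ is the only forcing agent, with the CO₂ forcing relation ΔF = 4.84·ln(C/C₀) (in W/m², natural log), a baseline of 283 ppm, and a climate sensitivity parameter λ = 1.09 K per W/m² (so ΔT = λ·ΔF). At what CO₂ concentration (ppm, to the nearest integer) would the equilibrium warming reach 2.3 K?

C ≈ 438 ppm

Required forcing: ΔF = ΔT/λ = 2.3/1.09 = 2.1101 W/m².
Then ln(C/283) = ΔF/4.84 = 2.1101/4.84 = 0.43597.
So C = 283 × e^0.43597 = 283 × 1.54646 = 437.65 ppm.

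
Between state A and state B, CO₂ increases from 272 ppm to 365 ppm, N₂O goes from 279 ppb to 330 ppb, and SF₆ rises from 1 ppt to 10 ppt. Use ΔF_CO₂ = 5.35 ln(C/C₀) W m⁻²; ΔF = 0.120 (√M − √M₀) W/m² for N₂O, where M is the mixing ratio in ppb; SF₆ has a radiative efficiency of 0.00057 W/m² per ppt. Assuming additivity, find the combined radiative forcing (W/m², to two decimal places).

ΔF = 1.75 W/m²

CO₂: 5.35 × ln(365/272) = 5.35 × ln(1.34191) = 5.35 × 0.29409 = 1.5734 W/m².
N₂O: 0.120 × (√330 − √279) = 0.120 × (18.1659 − 16.7033) = 0.120 × 1.4626 = 0.1755 W/m².
SF₆: ΔF = 0.00057 × (10 − 1) = 0.00057 × 9 = 0.0051 W/m².
Total ΔF = 1.5734 + 0.1755 + 0.0051 = 1.7540 W/m².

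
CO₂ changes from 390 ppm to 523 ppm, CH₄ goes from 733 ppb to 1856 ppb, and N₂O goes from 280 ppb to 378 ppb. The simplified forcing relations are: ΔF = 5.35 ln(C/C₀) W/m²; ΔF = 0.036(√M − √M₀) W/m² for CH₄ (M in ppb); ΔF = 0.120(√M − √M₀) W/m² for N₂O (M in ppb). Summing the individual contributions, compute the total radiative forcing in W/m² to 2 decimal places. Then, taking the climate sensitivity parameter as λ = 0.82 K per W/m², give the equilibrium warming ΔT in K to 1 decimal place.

CO₂: 5.35 × ln(523/390) = 5.35 × ln(1.34103) = 5.35 × 0.29344 = 1.5699 W/m².
CH₄: 0.036 × (√1856 − √733) = 0.036 × (43.0813 − 27.0740) = 0.036 × 16.0073 = 0.5763 W/m².
N₂O: 0.120 × (√378 − √280) = 0.120 × (19.4422 − 16.7332) = 0.120 × 2.7090 = 0.3251 W/m².
Total ΔF = 1.5699 + 0.5763 + 0.3251 = 2.4713 W/m².
ΔT = λ ΔF = 0.82 × 2.47 = 2.0254 K.

ΔF = 2.47 W/m²; ΔT = 2.0 K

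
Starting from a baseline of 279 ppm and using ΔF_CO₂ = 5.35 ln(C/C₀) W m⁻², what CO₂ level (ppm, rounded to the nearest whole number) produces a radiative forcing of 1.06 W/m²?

C ≈ 340 ppm

Set 5.35 ln(C/279) = 1.06, so ln(C/279) = 1.06/5.35 = 0.19813.
Then C/279 = e^0.19813 = 1.21912, giving C = 279 × 1.21912 = 340.13 ppm.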